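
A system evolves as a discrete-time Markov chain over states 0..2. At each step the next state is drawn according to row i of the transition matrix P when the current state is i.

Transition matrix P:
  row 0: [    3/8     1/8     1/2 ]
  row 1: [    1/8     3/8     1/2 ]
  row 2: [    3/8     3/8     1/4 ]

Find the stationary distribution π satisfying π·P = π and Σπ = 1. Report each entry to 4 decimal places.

π = [0.3000, 0.3000, 0.4000]

Balance equations π_j = Σ_i π_i·P[i][j]:
  π_0 = 3/8·π_0 + 1/8·π_1 + 3/8·π_2
  π_1 = 1/8·π_0 + 3/8·π_1 + 3/8·π_2
  normalize: π_0 + π_1 + π_2 = 1
Solving the linear system gives exactly π = [3/10, 3/10, 2/5].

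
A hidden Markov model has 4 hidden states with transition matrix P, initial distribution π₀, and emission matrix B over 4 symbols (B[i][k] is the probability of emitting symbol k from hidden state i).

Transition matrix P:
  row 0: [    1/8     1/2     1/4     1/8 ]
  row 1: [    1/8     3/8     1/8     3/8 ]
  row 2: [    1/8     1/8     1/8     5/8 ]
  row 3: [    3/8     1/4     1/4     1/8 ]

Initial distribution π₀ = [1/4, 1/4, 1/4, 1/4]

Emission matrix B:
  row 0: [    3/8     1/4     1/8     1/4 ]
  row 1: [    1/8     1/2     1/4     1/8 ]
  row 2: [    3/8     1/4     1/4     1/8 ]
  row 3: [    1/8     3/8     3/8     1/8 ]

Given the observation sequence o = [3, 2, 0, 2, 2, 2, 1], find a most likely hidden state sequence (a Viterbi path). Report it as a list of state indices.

path = [2, 3, 2, 3, 2, 3, 1]

t=0: δ = [6.250e-02, 3.125e-02, 3.125e-02, 3.125e-02]  (obs o_0=3)
t=1: δ = [1.465e-03, 7.812e-03, 3.906e-03, 7.324e-03]  ψ = [3, 0, 0, 2]  (obs o_1=2)
t=2: δ = [1.030e-03, 3.662e-04, 6.866e-04, 3.662e-04]  ψ = [3, 1, 3, 1]  (obs o_2=0)
t=3: δ = [1.717e-05, 1.287e-04, 6.437e-05, 1.609e-04]  ψ = [3, 0, 0, 2]  (obs o_3=2)
t=4: δ = [7.544e-06, 1.207e-05, 1.006e-05, 1.810e-05]  ψ = [3, 1, 3, 1]  (obs o_4=2)
t=5: δ = [8.487e-07, 1.132e-06, 1.132e-06, 2.357e-06]  ψ = [3, 1, 3, 2]  (obs o_5=2)
t=6: δ = [2.210e-07, 2.947e-07, 1.473e-07, 2.652e-07]  ψ = [3, 3, 3, 2]  (obs o_6=1)
backtrack: best end state = 1; path = [2, 3, 2, 3, 2, 3, 1]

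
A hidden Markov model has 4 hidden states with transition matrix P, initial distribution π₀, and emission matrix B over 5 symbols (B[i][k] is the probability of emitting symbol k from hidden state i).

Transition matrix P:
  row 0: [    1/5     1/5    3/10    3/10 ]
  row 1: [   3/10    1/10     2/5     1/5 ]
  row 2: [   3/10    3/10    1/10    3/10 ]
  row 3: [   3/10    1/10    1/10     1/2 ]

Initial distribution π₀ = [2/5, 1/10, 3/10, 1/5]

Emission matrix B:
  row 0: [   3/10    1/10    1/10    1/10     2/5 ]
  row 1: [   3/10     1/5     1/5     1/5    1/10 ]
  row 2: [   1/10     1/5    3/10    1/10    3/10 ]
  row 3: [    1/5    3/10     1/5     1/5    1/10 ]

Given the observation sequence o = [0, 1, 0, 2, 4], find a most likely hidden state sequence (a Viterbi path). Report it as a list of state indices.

path = [0, 3, 3, 3, 0]

t=0: δ = [1.200e-01, 3.000e-02, 3.000e-02, 4.000e-02]  (obs o_0=0)
t=1: δ = [2.400e-03, 4.800e-03, 7.200e-03, 1.080e-02]  ψ = [0, 0, 0, 0]  (obs o_1=1)
t=2: δ = [9.720e-04, 6.480e-04, 1.920e-04, 1.080e-03]  ψ = [3, 2, 1, 3]  (obs o_2=0)
t=3: δ = [3.240e-05, 3.888e-05, 8.748e-05, 1.080e-04]  ψ = [3, 0, 0, 3]  (obs o_3=2)
t=4: δ = [1.296e-05, 2.624e-06, 4.666e-06, 5.400e-06]  ψ = [3, 2, 1, 3]  (obs o_4=4)
backtrack: best end state = 0; path = [0, 3, 3, 3, 0]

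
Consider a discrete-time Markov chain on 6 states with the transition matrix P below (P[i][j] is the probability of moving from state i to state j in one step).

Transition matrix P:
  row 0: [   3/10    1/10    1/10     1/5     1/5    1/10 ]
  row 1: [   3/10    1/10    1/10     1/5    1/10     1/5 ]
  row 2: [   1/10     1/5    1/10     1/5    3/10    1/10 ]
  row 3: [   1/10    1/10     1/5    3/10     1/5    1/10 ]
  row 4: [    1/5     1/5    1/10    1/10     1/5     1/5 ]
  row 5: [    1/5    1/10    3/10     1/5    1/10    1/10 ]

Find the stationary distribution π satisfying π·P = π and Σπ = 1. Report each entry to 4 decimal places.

π = [0.1984, 0.1335, 0.1466, 0.2013, 0.1881, 0.1322]

Balance equations π_j = Σ_i π_i·P[i][j]:
  π_0 = 3/10·π_0 + 3/10·π_1 + 1/10·π_2 + 1/10·π_3 + 1/5·π_4 + 1/5·π_5
  π_1 = 1/10·π_0 + 1/10·π_1 + 1/5·π_2 + 1/10·π_3 + 1/5·π_4 + 1/10·π_5
  π_2 = 1/10·π_0 + 1/10·π_1 + 1/10·π_2 + 1/5·π_3 + 1/10·π_4 + 3/10·π_5
  π_3 = 1/5·π_0 + 1/5·π_1 + 1/5·π_2 + 3/10·π_3 + 1/10·π_4 + 1/5·π_5
  π_4 = 1/5·π_0 + 1/10·π_1 + 3/10·π_2 + 1/5·π_3 + 1/5·π_4 + 1/10·π_5
  normalize: π_0 + π_1 + π_2 + π_3 + π_4 + π_5 = 1
Solving the linear system gives exactly π = [18177/91619, 12228/91619, 13428/91619, 18445/91619, 17233/91619, 12108/91619].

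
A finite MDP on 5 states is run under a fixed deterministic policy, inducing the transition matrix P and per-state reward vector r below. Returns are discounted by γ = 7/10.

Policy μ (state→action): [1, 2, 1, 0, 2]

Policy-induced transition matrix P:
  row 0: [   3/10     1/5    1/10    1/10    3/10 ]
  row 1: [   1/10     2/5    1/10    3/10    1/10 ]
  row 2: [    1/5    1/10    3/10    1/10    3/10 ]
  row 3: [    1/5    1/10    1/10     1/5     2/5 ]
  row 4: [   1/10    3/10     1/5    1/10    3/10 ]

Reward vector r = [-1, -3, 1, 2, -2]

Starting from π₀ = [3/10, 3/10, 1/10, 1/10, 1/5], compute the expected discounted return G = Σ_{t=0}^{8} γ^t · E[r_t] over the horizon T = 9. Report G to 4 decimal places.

t=0: π = [0.3000, 0.3000, 0.1000, 0.1000, 0.2000], E[r] = -1.3000, γ^t·E[r] = -1.300000, running G = -1.300000
t=1: π = [0.1800, 0.2600, 0.1400, 0.1700, 0.2500], E[r] = -0.9800, γ^t·E[r] = -0.686000, running G = -1.986000
t=2: π = [0.1670, 0.2460, 0.1530, 0.1690, 0.2650], E[r] = -0.9440, γ^t·E[r] = -0.462560, running G = -2.448560
t=3: π = [0.1656, 0.2435, 0.1571, 0.1661, 0.2677], E[r] = -0.9422, γ^t·E[r] = -0.323175, running G = -2.771735
t=4: π = [0.1654, 0.2432, 0.1582, 0.1653, 0.2679], E[r] = -0.9419, γ^t·E[r] = -0.226150, running G = -2.997885
t=5: π = [0.1654, 0.2431, 0.1584, 0.1652, 0.2679], E[r] = -0.9417, γ^t·E[r] = -0.158272, running G = -3.156157
t=6: π = [0.1654, 0.2430, 0.1585, 0.1651, 0.2679], E[r] = -0.9416, γ^t·E[r] = -0.110784, running G = -3.266941
t=7: π = [0.1654, 0.2430, 0.1585, 0.1651, 0.2679], E[r] = -0.9416, γ^t·E[r] = -0.077548, running G = -3.344489
t=8: π = [0.1655, 0.2430, 0.1585, 0.1651, 0.2679], E[r] = -0.9416, γ^t·E[r] = -0.054284, running G = -3.398773

G = -3.3988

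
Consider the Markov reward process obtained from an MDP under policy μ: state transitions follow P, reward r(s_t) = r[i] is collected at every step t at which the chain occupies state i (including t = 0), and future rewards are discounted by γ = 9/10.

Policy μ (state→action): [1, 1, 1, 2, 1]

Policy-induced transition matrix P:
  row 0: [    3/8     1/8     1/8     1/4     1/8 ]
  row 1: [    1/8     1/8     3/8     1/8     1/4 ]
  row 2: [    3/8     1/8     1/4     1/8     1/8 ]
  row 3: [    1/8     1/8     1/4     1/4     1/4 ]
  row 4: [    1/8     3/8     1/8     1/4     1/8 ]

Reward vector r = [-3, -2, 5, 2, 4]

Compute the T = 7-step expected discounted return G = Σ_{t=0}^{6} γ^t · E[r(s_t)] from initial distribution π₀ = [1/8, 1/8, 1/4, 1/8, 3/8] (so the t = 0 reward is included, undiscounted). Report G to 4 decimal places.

G = 7.0632

t=0: π = [0.1250, 0.1250, 0.2500, 0.1250, 0.3750], E[r] = 2.3750, γ^t·E[r] = 2.375000, running G = 2.375000
t=1: π = [0.2188, 0.2188, 0.2031, 0.2031, 0.1563], E[r] = 0.9531, γ^t·E[r] = 0.857813, running G = 3.232813
t=2: π = [0.2305, 0.1641, 0.2305, 0.1973, 0.1777], E[r] = 1.2383, γ^t·E[r] = 1.003008, running G = 4.235820
t=3: π = [0.2402, 0.1694, 0.2195, 0.2007, 0.1702], E[r] = 1.1199, γ^t·E[r] = 0.816387, running G = 5.052208
t=4: π = [0.2399, 0.1675, 0.2199, 0.2014, 0.1713], E[r] = 1.1324, γ^t·E[r] = 0.742938, running G = 5.795146
t=5: π = [0.2400, 0.1678, 0.2195, 0.2016, 0.1711], E[r] = 1.1298, γ^t·E[r] = 0.667157, running G = 6.462303
t=6: π = [0.2399, 0.1678, 0.2196, 0.2016, 0.1712], E[r] = 1.1306, γ^t·E[r] = 0.600870, running G = 7.063173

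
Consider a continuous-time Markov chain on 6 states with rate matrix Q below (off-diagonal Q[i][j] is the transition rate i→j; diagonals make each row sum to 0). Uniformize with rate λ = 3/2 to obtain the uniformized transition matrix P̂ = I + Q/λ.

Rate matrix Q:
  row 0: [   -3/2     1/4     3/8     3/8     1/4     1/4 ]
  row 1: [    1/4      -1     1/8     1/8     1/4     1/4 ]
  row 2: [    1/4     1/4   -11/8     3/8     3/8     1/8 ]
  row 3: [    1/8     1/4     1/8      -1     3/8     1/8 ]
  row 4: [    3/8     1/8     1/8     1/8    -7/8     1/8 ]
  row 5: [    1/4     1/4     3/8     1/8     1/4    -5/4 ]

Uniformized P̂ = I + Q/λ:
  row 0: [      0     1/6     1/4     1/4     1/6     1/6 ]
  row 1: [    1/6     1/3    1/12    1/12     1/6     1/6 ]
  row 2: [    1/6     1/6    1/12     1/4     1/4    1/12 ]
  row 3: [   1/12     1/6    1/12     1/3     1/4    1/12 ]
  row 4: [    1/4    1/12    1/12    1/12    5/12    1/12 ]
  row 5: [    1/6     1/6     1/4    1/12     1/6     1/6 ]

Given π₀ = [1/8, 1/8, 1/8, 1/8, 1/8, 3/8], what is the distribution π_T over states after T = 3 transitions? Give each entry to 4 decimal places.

t=0: π = [0.1250, 0.1250, 0.1250, 0.1250, 0.1250, 0.3750]
t=1: π = [0.1458, 0.1771, 0.1667, 0.1563, 0.2188, 0.1354]
t=2: π = [0.1476, 0.1780, 0.1302, 0.1745, 0.2483, 0.1215]
t=3: π = [0.1482, 0.1756, 0.1282, 0.1732, 0.2541, 0.1206]

π = [0.1482, 0.1756, 0.1282, 0.1732, 0.2541, 0.1206]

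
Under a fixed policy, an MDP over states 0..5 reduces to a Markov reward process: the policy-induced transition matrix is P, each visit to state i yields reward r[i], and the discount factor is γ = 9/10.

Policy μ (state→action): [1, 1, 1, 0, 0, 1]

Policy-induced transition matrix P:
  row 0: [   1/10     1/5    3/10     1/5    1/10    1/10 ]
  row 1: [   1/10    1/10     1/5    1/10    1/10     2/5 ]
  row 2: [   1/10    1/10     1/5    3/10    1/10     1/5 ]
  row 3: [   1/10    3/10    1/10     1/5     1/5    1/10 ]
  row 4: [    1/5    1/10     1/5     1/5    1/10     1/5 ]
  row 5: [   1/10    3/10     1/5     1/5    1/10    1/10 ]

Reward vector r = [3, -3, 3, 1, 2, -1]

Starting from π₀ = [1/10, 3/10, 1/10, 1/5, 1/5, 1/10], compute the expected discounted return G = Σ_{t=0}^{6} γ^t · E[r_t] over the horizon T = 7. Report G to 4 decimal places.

G = 2.7360

t=0: π = [0.1000, 0.3000, 0.1000, 0.2000, 0.2000, 0.1000], E[r] = 0.2000, γ^t·E[r] = 0.200000, running G = 0.200000
t=1: π = [0.1200, 0.1700, 0.1900, 0.1800, 0.1200, 0.2200], E[r] = 0.6200, γ^t·E[r] = 0.558000, running G = 0.758000
t=2: π = [0.1120, 0.1920, 0.1940, 0.2020, 0.1180, 0.1820], E[r] = 0.5980, γ^t·E[r] = 0.484380, running G = 1.242380
t=3: π = [0.1118, 0.1880, 0.1910, 0.2002, 0.1202, 0.1888], E[r] = 0.5962, γ^t·E[r] = 0.434630, running G = 1.677010
t=4: π = [0.1120, 0.1890, 0.1912, 0.2003, 0.1200, 0.1875], E[r] = 0.5954, γ^t·E[r] = 0.390655, running G = 2.067665
t=5: π = [0.1120, 0.1888, 0.1912, 0.2002, 0.1200, 0.1878], E[r] = 0.5957, γ^t·E[r] = 0.351749, running G = 2.419414
t=6: π = [0.1120, 0.1888, 0.1912, 0.2002, 0.1200, 0.1878], E[r] = 0.5957, γ^t·E[r] = 0.316558, running G = 2.735972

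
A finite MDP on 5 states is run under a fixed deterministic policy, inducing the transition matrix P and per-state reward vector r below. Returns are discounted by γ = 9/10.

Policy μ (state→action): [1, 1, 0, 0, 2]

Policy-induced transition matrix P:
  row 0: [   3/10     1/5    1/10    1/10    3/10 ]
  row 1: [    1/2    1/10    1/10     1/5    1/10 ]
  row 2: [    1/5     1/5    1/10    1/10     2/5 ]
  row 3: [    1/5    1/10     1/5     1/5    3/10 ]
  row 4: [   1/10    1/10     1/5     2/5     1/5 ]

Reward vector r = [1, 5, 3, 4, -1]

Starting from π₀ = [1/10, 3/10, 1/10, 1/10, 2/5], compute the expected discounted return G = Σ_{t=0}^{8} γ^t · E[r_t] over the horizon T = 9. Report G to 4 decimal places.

G = 12.1103

t=0: π = [0.1000, 0.3000, 0.1000, 0.1000, 0.4000], E[r] = 1.9000, γ^t·E[r] = 1.900000, running G = 1.900000
t=1: π = [0.2600, 0.1200, 0.1500, 0.2600, 0.2100], E[r] = 2.1400, γ^t·E[r] = 1.926000, running G = 3.826000
t=2: π = [0.2410, 0.1410, 0.1470, 0.2010, 0.2700], E[r] = 1.9210, γ^t·E[r] = 1.556010, running G = 5.382010
t=3: π = [0.2394, 0.1388, 0.1471, 0.2152, 0.2595], E[r] = 1.9760, γ^t·E[r] = 1.440504, running G = 6.822514
t=4: π = [0.2396, 0.1387, 0.1475, 0.2133, 0.2610], E[r] = 1.9673, γ^t·E[r] = 1.290739, running G = 8.113253
t=5: π = [0.2395, 0.1387, 0.1474, 0.2135, 0.2609], E[r] = 1.9683, γ^t·E[r] = 1.162277, running G = 9.275530
t=6: π = [0.2395, 0.1387, 0.1474, 0.2135, 0.2609], E[r] = 1.9683, γ^t·E[r] = 1.046037, running G = 10.321566
t=7: π = [0.2395, 0.1387, 0.1474, 0.2135, 0.2609], E[r] = 1.9683, γ^t·E[r] = 0.941425, running G = 11.262991
t=8: π = [0.2395, 0.1387, 0.1474, 0.2135, 0.2609], E[r] = 1.9683, γ^t·E[r] = 0.847285, running G = 12.110277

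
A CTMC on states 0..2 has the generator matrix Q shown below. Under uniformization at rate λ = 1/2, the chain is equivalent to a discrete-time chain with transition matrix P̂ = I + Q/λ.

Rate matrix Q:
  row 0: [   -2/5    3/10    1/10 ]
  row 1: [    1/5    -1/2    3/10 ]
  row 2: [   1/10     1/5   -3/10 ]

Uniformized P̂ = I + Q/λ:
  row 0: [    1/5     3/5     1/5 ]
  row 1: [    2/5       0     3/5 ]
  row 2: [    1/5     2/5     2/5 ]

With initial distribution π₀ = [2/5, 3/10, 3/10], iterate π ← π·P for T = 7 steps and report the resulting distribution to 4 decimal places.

t=0: π = [0.4000, 0.3000, 0.3000]
t=1: π = [0.2600, 0.3600, 0.3800]
t=2: π = [0.2720, 0.3080, 0.4200]
t=3: π = [0.2616, 0.3312, 0.4072]
t=4: π = [0.2662, 0.3198, 0.4139]
t=5: π = [0.2640, 0.3253, 0.4107]
t=6: π = [0.2651, 0.3227, 0.4123]
t=7: π = [0.2645, 0.3239, 0.4115]

π = [0.2645, 0.3239, 0.4115]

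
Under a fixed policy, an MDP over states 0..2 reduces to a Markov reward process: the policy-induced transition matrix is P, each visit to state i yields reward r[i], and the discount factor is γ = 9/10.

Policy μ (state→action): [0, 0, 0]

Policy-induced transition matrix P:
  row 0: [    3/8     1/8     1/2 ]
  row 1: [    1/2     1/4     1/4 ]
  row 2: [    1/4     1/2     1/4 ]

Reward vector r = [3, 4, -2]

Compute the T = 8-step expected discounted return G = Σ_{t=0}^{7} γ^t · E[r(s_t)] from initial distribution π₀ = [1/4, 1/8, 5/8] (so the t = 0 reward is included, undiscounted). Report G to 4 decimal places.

t=0: π = [0.2500, 0.1250, 0.6250], E[r] = 0.0000, γ^t·E[r] = 0.000000, running G = 0.000000
t=1: π = [0.3125, 0.3750, 0.3125], E[r] = 1.8125, γ^t·E[r] = 1.631250, running G = 1.631250
t=2: π = [0.3828, 0.2891, 0.3281], E[r] = 1.6484, γ^t·E[r] = 1.335234, running G = 2.966484
t=3: π = [0.3701, 0.2842, 0.3457], E[r] = 1.5557, γ^t·E[r] = 1.134079, running G = 4.100563
t=4: π = [0.3673, 0.2902, 0.3425], E[r] = 1.5775, γ^t·E[r] = 1.035007, running G = 5.135571
t=5: π = [0.3685, 0.2897, 0.3418], E[r] = 1.5806, γ^t·E[r] = 0.933318, running G = 6.068889
t=6: π = [0.3685, 0.2894, 0.3421], E[r] = 1.5788, γ^t·E[r] = 0.839056, running G = 6.907945
t=7: π = [0.3684, 0.2895, 0.3421], E[r] = 1.5789, γ^t·E[r] = 0.755164, running G = 7.663109

G = 7.6631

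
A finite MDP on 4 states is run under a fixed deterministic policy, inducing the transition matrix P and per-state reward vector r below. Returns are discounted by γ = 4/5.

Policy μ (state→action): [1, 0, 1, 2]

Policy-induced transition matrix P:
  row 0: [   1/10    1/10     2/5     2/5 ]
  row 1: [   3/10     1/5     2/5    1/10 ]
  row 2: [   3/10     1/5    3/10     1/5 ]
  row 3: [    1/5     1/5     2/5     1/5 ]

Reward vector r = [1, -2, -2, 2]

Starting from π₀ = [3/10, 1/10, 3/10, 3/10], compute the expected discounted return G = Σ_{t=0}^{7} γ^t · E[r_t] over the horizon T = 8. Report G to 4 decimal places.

G = -1.1289

t=0: π = [0.3000, 0.1000, 0.3000, 0.3000], E[r] = 0.1000, γ^t·E[r] = 0.100000, running G = 0.100000
t=1: π = [0.2100, 0.1700, 0.3700, 0.2500], E[r] = -0.3700, γ^t·E[r] = -0.296000, running G = -0.196000
t=2: π = [0.2330, 0.1790, 0.3630, 0.2250], E[r] = -0.4010, γ^t·E[r] = -0.256640, running G = -0.452640
t=3: π = [0.2309, 0.1767, 0.3637, 0.2287], E[r] = -0.3925, γ^t·E[r] = -0.200960, running G = -0.653600
t=4: π = [0.2310, 0.1769, 0.3636, 0.2285], E[r] = -0.3931, γ^t·E[r] = -0.161018, running G = -0.814618
t=5: π = [0.2310, 0.1769, 0.3636, 0.2285], E[r] = -0.3931, γ^t·E[r] = -0.128820, running G = -0.943438
t=6: π = [0.2310, 0.1769, 0.3636, 0.2285], E[r] = -0.3931, γ^t·E[r] = -0.103054, running G = -1.046492
t=7: π = [0.2310, 0.1769, 0.3636, 0.2285], E[r] = -0.3931, γ^t·E[r] = -0.082443, running G = -1.128935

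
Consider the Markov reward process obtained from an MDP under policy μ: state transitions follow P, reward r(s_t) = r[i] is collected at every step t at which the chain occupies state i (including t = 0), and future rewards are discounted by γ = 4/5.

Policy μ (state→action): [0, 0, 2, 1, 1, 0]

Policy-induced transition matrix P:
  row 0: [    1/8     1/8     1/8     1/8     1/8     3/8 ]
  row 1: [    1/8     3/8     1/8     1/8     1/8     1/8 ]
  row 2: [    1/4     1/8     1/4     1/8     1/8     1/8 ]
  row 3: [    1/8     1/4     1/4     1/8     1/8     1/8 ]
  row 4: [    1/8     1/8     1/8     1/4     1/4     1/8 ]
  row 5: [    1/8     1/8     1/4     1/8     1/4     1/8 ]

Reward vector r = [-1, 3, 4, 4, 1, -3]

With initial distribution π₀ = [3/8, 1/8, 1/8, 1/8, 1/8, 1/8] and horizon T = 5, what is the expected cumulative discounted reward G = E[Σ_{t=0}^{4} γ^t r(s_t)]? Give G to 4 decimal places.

t=0: π = [0.3750, 0.1250, 0.1250, 0.1250, 0.1250, 0.1250], E[r] = 0.7500, γ^t·E[r] = 0.750000, running G = 0.750000
t=1: π = [0.1406, 0.1719, 0.1719, 0.1406, 0.1563, 0.2188], E[r] = 1.1250, γ^t·E[r] = 0.900000, running G = 1.650000
t=2: π = [0.1465, 0.1855, 0.1914, 0.1445, 0.1719, 0.1602], E[r] = 1.4453, γ^t·E[r] = 0.925000, running G = 2.575000
t=3: π = [0.1489, 0.1895, 0.1870, 0.1465, 0.1665, 0.1616], E[r] = 1.4351, γ^t·E[r] = 0.734750, running G = 3.309750
t=4: π = [0.1484, 0.1907, 0.1869, 0.1458, 0.1660, 0.1622], E[r] = 1.4338, γ^t·E[r] = 0.587275, running G = 3.897025

G = 3.8970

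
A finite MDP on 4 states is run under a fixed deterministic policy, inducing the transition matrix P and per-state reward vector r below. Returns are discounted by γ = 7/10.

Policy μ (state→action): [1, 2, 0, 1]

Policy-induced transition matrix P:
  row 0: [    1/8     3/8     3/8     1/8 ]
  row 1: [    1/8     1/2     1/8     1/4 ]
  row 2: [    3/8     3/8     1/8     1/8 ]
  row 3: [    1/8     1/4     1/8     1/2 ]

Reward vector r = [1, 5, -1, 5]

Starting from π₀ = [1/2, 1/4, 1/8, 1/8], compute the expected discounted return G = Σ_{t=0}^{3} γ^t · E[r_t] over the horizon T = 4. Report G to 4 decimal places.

G = 6.9962

t=0: π = [0.5000, 0.2500, 0.1250, 0.1250], E[r] = 2.2500, γ^t·E[r] = 2.250000, running G = 2.250000
t=1: π = [0.1563, 0.3906, 0.2500, 0.2031], E[r] = 2.8750, γ^t·E[r] = 2.012500, running G = 4.262500
t=2: π = [0.1875, 0.3984, 0.1641, 0.2500], E[r] = 3.2656, γ^t·E[r] = 1.600156, running G = 5.862656
t=3: π = [0.1660, 0.3936, 0.1719, 0.2686], E[r] = 3.3047, γ^t·E[r] = 1.133508, running G = 6.996164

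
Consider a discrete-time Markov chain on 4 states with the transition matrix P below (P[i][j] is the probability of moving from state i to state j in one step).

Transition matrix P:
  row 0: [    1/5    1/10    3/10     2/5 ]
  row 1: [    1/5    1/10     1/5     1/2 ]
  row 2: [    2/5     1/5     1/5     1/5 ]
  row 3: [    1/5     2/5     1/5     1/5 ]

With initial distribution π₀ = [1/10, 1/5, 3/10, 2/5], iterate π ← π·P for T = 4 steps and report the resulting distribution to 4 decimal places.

π = [0.2448, 0.2154, 0.2245, 0.3153]

t=0: π = [0.1000, 0.2000, 0.3000, 0.4000]
t=1: π = [0.2600, 0.2500, 0.2100, 0.2800]
t=2: π = [0.2420, 0.2050, 0.2260, 0.3270]
t=3: π = [0.2452, 0.2207, 0.2242, 0.3099]
t=4: π = [0.2448, 0.2154, 0.2245, 0.3153]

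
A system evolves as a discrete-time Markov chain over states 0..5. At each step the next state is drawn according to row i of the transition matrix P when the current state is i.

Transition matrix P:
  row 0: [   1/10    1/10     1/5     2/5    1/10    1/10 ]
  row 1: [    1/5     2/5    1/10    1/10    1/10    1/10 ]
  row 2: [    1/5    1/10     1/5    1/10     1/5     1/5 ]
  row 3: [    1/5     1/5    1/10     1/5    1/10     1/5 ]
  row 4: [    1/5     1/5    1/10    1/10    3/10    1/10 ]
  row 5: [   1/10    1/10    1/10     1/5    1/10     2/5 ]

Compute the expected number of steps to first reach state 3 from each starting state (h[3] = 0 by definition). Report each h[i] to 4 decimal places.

First-step conditioning: h[3] = 0; for i ≠ 3, h[i] = 1 + Σ_k P[i][k]·h[k].
  h[0] = 1 + 1/10·h[0] + 1/10·h[1] + 1/5·h[2] + 1/10·h[4] + 1/10·h[5]
  h[1] = 1 + 1/5·h[0] + 2/5·h[1] + 1/10·h[2] + 1/10·h[4] + 1/10·h[5]
  h[2] = 1 + 1/5·h[0] + 1/10·h[1] + 1/5·h[2] + 1/5·h[4] + 1/5·h[5]
  h[4] = 1 + 1/5·h[0] + 1/5·h[1] + 1/10·h[2] + 3/10·h[4] + 1/10·h[5]
  h[5] = 1 + 1/10·h[0] + 1/10·h[1] + 1/10·h[2] + 1/10·h[4] + 2/5·h[5]
Solving the 5×5 linear system over states ≠ 3 gives exactly h = [2520/577, 3470/577, 3430/577, 0, 3470/577, 3110/577] (h[3] = 0 is the target).

h = [4.3674, 6.0139, 5.9445, 0.0000, 6.0139, 5.3899]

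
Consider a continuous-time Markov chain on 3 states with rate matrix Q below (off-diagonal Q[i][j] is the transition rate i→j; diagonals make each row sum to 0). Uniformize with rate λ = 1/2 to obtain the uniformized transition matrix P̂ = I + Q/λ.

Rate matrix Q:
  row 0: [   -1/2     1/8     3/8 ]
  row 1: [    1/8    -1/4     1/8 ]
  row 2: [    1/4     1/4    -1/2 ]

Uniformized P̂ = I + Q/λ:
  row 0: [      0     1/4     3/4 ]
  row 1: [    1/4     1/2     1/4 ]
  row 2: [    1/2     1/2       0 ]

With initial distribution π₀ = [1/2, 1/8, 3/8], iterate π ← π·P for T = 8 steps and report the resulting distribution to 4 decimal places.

π = [0.2625, 0.4355, 0.3020]

t=0: π = [0.5000, 0.1250, 0.3750]
t=1: π = [0.2188, 0.3750, 0.4063]
t=2: π = [0.2969, 0.4453, 0.2578]
t=3: π = [0.2402, 0.4258, 0.3340]
t=4: π = [0.2734, 0.4399, 0.2866]
t=5: π = [0.2533, 0.4316, 0.3151]
t=6: π = [0.2654, 0.4367, 0.2979]
t=7: π = [0.2581, 0.4336, 0.3083]
t=8: π = [0.2625, 0.4355, 0.3020]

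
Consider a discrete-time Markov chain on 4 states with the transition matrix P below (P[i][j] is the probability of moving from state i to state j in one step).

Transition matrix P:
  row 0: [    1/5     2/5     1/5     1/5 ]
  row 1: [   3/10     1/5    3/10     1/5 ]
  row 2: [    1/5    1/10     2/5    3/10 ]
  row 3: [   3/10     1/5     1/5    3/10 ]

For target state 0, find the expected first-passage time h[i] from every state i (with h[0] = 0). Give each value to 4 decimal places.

h = [0.0000, 3.7104, 4.1176, 3.6652]

First-step conditioning: h[0] = 0; for i ≠ 0, h[i] = 1 + Σ_k P[i][k]·h[k].
  h[1] = 1 + 1/5·h[1] + 3/10·h[2] + 1/5·h[3]
  h[2] = 1 + 1/10·h[1] + 2/5·h[2] + 3/10·h[3]
  h[3] = 1 + 1/5·h[1] + 1/5·h[2] + 3/10·h[3]
Solving the 3×3 linear system over states ≠ 0 gives exactly h = [0, 820/221, 70/17, 810/221] (h[0] = 0 is the target).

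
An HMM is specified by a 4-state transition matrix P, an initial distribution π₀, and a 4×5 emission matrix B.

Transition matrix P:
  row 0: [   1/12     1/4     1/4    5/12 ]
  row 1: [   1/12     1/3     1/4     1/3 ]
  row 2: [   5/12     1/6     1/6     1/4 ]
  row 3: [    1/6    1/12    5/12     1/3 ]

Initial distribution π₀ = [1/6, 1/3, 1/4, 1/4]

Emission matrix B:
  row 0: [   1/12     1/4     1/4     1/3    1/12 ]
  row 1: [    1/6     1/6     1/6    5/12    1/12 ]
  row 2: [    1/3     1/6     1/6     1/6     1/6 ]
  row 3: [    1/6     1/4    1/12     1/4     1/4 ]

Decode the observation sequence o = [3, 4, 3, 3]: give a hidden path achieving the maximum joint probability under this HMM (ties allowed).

path = [1, 3, 2, 0]

t=0: δ = [5.556e-02, 1.389e-01, 4.167e-02, 6.250e-02]  (obs o_0=3)
t=1: δ = [1.447e-03, 3.858e-03, 5.787e-03, 1.157e-02]  ψ = [2, 1, 1, 1]  (obs o_1=4)
t=2: δ = [8.038e-04, 5.358e-04, 8.038e-04, 9.645e-04]  ψ = [2, 1, 3, 3]  (obs o_2=3)
t=3: δ = [1.116e-04, 8.372e-05, 6.698e-05, 8.372e-05]  ψ = [2, 0, 3, 0]  (obs o_3=3)
backtrack: best end state = 0; path = [1, 3, 2, 0]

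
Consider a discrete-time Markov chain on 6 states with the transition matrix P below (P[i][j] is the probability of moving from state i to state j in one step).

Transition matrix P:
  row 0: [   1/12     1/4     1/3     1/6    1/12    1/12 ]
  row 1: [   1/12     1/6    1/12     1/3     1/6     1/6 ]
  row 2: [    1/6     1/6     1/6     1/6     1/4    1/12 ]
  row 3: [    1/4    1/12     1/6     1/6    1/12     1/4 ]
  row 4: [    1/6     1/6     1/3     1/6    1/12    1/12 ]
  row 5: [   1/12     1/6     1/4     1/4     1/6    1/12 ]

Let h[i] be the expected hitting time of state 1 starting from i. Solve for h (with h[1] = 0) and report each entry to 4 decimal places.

h = [5.5869, 0.0000, 6.0525, 6.5311, 6.0525, 6.1311]

First-step conditioning: h[1] = 0; for i ≠ 1, h[i] = 1 + Σ_k P[i][k]·h[k].
  h[0] = 1 + 1/12·h[0] + 1/3·h[2] + 1/6·h[3] + 1/12·h[4] + 1/12·h[5]
  h[2] = 1 + 1/6·h[0] + 1/6·h[2] + 1/6·h[3] + 1/4·h[4] + 1/12·h[5]
  h[3] = 1 + 1/4·h[0] + 1/6·h[2] + 1/6·h[3] + 1/12·h[4] + 1/4·h[5]
  h[4] = 1 + 1/6·h[0] + 1/3·h[2] + 1/6·h[3] + 1/12·h[4] + 1/12·h[5]
  h[5] = 1 + 1/12·h[0] + 1/4·h[2] + 1/4·h[3] + 1/6·h[4] + 1/12·h[5]
Solving the 5×5 linear system over states ≠ 1 gives exactly h = [1704/305, 0, 1846/305, 1992/305, 1846/305, 374/61] (h[1] = 0 is the target).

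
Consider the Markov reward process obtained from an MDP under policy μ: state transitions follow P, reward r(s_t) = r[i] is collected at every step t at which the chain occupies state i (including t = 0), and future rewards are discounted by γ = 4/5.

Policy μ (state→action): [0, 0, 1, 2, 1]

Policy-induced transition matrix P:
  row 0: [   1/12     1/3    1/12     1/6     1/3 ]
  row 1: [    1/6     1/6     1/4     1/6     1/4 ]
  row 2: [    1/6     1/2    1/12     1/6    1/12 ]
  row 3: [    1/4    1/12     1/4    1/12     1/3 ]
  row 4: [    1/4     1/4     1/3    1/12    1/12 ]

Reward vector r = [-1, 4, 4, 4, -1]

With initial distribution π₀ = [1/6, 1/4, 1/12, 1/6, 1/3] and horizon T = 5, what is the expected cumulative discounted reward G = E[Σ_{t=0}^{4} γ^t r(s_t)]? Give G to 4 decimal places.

t=0: π = [0.1667, 0.2500, 0.0833, 0.1667, 0.3333], E[r] = 1.5000, γ^t·E[r] = 1.500000, running G = 1.500000
t=1: π = [0.1944, 0.2361, 0.2361, 0.1250, 0.2083], E[r] = 1.9861, γ^t·E[r] = 1.588889, running G = 3.088889
t=2: π = [0.1782, 0.2847, 0.1956, 0.1389, 0.2025], E[r] = 2.0961, γ^t·E[r] = 1.341481, running G = 4.430370
t=3: π = [0.1803, 0.2669, 0.2046, 0.1382, 0.2101], E[r] = 2.0483, γ^t·E[r] = 1.048741, running G = 5.479111
t=4: π = [0.1807, 0.2709, 0.2034, 0.1376, 0.2074], E[r] = 2.0595, γ^t·E[r] = 0.843569, running G = 6.322680

G = 6.3227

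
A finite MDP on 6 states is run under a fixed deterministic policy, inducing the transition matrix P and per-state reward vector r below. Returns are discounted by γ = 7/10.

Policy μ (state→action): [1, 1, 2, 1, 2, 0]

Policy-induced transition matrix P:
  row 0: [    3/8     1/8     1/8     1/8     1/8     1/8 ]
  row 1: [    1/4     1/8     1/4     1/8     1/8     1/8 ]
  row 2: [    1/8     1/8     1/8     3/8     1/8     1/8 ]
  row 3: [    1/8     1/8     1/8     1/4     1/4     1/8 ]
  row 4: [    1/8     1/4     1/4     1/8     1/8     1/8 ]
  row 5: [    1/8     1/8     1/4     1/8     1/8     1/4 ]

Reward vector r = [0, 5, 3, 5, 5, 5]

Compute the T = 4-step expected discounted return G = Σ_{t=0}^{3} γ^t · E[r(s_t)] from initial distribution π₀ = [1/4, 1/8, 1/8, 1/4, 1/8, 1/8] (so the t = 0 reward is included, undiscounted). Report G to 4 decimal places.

t=0: π = [0.2500, 0.1250, 0.1250, 0.2500, 0.1250, 0.1250], E[r] = 3.5000, γ^t·E[r] = 3.500000, running G = 3.500000
t=1: π = [0.2031, 0.1406, 0.1719, 0.1875, 0.1563, 0.1406], E[r] = 3.6406, γ^t·E[r] = 2.548438, running G = 6.048438
t=2: π = [0.1934, 0.1445, 0.1797, 0.1914, 0.1484, 0.1426], E[r] = 3.6738, γ^t·E[r] = 1.800176, running G = 7.848613
t=3: π = [0.1914, 0.1436, 0.1794, 0.1938, 0.1489, 0.1428], E[r] = 3.6841, γ^t·E[r] = 1.263640, running G = 9.112253

G = 9.1123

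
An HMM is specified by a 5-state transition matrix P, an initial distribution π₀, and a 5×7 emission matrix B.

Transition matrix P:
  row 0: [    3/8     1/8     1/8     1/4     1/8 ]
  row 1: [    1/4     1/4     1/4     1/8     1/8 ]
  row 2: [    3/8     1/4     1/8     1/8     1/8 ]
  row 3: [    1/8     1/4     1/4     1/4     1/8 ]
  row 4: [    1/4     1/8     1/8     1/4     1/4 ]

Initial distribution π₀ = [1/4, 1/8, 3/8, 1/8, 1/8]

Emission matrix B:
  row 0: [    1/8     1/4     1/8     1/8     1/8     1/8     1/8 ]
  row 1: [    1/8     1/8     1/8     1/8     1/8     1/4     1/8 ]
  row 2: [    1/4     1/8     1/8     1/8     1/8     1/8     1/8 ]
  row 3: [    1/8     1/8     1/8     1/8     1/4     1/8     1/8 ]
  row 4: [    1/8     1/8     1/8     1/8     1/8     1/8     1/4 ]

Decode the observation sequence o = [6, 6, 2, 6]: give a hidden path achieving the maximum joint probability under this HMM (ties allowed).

path = [2, 0, 0, 0]

t=0: δ = [3.125e-02, 1.562e-02, 4.688e-02, 1.562e-02, 3.125e-02]  (obs o_0=6)
t=1: δ = [2.197e-03, 1.465e-03, 7.324e-04, 9.766e-04, 1.953e-03]  ψ = [2, 2, 2, 0, 4]  (obs o_1=6)
t=2: δ = [1.030e-04, 4.578e-05, 4.578e-05, 6.866e-05, 6.104e-05]  ψ = [0, 1, 1, 0, 4]  (obs o_2=2)
t=3: δ = [4.828e-06, 2.146e-06, 2.146e-06, 3.219e-06, 3.815e-06]  ψ = [0, 3, 3, 0, 4]  (obs o_3=6)
backtrack: best end state = 0; path = [2, 0, 0, 0]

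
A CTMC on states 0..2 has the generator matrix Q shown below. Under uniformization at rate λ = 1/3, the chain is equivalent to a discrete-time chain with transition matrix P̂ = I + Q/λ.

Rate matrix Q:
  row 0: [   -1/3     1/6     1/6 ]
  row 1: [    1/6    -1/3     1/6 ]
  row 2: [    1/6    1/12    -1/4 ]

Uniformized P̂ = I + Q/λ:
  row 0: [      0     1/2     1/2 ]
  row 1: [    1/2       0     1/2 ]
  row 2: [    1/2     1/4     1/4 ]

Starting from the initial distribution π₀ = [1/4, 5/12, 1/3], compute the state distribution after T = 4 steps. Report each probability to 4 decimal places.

π = [0.3281, 0.2721, 0.3997]

t=0: π = [0.2500, 0.4167, 0.3333]
t=1: π = [0.3750, 0.2083, 0.4167]
t=2: π = [0.3125, 0.2917, 0.3958]
t=3: π = [0.3438, 0.2552, 0.4010]
t=4: π = [0.3281, 0.2721, 0.3997]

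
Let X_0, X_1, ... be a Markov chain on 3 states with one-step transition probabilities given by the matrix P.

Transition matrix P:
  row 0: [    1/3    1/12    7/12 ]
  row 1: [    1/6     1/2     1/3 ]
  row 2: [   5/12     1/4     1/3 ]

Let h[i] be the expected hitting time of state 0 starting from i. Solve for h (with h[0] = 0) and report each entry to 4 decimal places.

First-step conditioning: h[0] = 0; for i ≠ 0, h[i] = 1 + Σ_k P[i][k]·h[k].
  h[1] = 1 + 1/2·h[1] + 1/3·h[2]
  h[2] = 1 + 1/4·h[1] + 1/3·h[2]
Solving the 2×2 linear system over states ≠ 0 gives exactly h = [0, 4, 3] (h[0] = 0 is the target).

h = [0.0000, 4.0000, 3.0000]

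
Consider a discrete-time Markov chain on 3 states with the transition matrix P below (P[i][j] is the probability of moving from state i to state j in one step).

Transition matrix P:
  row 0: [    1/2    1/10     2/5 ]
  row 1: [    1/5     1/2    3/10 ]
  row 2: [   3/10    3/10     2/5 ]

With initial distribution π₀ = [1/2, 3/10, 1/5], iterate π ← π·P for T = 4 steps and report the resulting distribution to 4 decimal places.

π = [0.3398, 0.2888, 0.3714]

t=0: π = [0.5000, 0.3000, 0.2000]
t=1: π = [0.3700, 0.2600, 0.3700]
t=2: π = [0.3480, 0.2780, 0.3740]
t=3: π = [0.3418, 0.2860, 0.3722]
t=4: π = [0.3398, 0.2888, 0.3714]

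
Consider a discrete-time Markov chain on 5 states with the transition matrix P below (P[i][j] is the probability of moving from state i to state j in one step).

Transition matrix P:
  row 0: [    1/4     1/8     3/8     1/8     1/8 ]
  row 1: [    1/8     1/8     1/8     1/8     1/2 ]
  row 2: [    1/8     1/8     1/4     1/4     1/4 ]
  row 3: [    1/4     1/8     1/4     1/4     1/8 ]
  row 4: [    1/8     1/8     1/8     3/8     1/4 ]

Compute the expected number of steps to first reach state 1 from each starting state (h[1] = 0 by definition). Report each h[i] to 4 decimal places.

First-step conditioning: h[1] = 0; for i ≠ 1, h[i] = 1 + Σ_k P[i][k]·h[k].
  h[0] = 1 + 1/4·h[0] + 3/8·h[2] + 1/8·h[3] + 1/8·h[4]
  h[2] = 1 + 1/8·h[0] + 1/4·h[2] + 1/4·h[3] + 1/4·h[4]
  h[3] = 1 + 1/4·h[0] + 1/4·h[2] + 1/4·h[3] + 1/8·h[4]
  h[4] = 1 + 1/8·h[0] + 1/8·h[2] + 3/8·h[3] + 1/4·h[4]
Solving the 4×4 linear system over states ≠ 1 gives exactly h = [8, 0, 8, 8, 8] (h[1] = 0 is the target).

h = [8.0000, 0.0000, 8.0000, 8.0000, 8.0000]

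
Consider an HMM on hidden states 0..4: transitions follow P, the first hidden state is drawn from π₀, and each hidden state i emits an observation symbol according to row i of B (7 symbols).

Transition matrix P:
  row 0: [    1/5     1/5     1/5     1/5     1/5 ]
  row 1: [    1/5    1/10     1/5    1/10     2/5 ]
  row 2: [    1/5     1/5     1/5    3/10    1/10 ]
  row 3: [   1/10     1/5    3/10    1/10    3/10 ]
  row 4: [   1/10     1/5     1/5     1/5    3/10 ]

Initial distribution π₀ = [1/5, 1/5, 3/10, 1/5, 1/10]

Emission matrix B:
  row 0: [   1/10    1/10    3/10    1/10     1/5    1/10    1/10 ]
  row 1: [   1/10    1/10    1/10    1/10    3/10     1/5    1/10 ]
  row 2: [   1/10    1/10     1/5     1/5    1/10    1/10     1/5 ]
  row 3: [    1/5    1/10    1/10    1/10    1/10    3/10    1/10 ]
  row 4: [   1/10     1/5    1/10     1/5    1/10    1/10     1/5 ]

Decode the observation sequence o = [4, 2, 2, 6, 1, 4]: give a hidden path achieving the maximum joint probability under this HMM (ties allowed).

t=0: δ = [4.000e-02, 6.000e-02, 3.000e-02, 2.000e-02, 1.000e-02]  (obs o_0=4)
t=1: δ = [3.600e-03, 8.000e-04, 2.400e-03, 9.000e-04, 2.400e-03]  ψ = [1, 0, 1, 2, 1]  (obs o_1=2)
t=2: δ = [2.160e-04, 7.200e-05, 1.440e-04, 7.200e-05, 7.200e-05]  ψ = [0, 0, 0, 0, 0]  (obs o_2=2)
t=3: δ = [4.320e-06, 4.320e-06, 8.640e-06, 4.320e-06, 8.640e-06]  ψ = [0, 0, 0, 0, 0]  (obs o_3=6)
t=4: δ = [1.728e-07, 1.728e-07, 1.728e-07, 2.592e-07, 5.184e-07]  ψ = [2, 2, 2, 2, 4]  (obs o_4=1)
t=5: δ = [1.037e-08, 3.110e-08, 1.037e-08, 1.037e-08, 1.555e-08]  ψ = [4, 4, 4, 4, 4]  (obs o_5=4)
backtrack: best end state = 1; path = [1, 0, 0, 4, 4, 1]

path = [1, 0, 0, 4, 4, 1]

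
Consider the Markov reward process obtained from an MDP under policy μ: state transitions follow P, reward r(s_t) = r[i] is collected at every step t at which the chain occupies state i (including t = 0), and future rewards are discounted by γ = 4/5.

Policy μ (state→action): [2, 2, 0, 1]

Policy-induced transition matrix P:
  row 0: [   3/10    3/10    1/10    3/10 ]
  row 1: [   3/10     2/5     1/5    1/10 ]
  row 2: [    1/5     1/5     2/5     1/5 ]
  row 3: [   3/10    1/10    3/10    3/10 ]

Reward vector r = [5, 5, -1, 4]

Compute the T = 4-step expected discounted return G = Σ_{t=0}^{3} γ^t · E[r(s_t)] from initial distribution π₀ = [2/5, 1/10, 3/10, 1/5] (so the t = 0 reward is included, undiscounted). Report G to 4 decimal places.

t=0: π = [0.4000, 0.1000, 0.3000, 0.2000], E[r] = 3.0000, γ^t·E[r] = 3.000000, running G = 3.000000
t=1: π = [0.2700, 0.2400, 0.2400, 0.2500], E[r] = 3.3100, γ^t·E[r] = 2.648000, running G = 5.648000
t=2: π = [0.2760, 0.2500, 0.2460, 0.2280], E[r] = 3.2960, γ^t·E[r] = 2.109440, running G = 7.757440
t=3: π = [0.2754, 0.2548, 0.2444, 0.2254], E[r] = 3.3082, γ^t·E[r] = 1.693798, running G = 9.451238

G = 9.4512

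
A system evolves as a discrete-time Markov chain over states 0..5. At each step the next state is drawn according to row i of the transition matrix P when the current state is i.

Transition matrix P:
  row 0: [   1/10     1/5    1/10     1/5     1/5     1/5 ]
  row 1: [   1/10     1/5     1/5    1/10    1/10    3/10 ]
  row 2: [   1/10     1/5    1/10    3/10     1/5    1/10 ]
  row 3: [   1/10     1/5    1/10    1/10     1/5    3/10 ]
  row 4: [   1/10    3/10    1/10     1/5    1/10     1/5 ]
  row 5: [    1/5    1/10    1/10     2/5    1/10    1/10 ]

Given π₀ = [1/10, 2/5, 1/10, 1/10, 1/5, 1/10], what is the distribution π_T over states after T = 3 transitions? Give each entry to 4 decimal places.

π = [0.1202, 0.1941, 0.1190, 0.2114, 0.1465, 0.2088]

t=0: π = [0.1000, 0.4000, 0.1000, 0.1000, 0.2000, 0.1000]
t=1: π = [0.1100, 0.2100, 0.1400, 0.1800, 0.1300, 0.2300]
t=2: π = [0.1230, 0.1900, 0.1210, 0.2210, 0.1430, 0.2020]
t=3: π = [0.1202, 0.1941, 0.1190, 0.2114, 0.1465, 0.2088]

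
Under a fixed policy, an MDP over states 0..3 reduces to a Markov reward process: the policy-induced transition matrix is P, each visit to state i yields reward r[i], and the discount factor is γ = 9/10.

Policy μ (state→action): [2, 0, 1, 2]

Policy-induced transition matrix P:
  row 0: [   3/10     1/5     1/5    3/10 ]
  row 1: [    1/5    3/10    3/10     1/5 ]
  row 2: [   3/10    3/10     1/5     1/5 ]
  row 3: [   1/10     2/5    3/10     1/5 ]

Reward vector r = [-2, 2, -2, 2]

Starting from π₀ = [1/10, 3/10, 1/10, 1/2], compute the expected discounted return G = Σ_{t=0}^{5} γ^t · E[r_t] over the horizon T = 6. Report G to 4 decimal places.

G = 1.6223

t=0: π = [0.1000, 0.3000, 0.1000, 0.5000], E[r] = 1.2000, γ^t·E[r] = 1.200000, running G = 1.200000
t=1: π = [0.1700, 0.3400, 0.2800, 0.2100], E[r] = 0.2000, γ^t·E[r] = 0.180000, running G = 1.380000
t=2: π = [0.2240, 0.3040, 0.2550, 0.2170], E[r] = 0.0840, γ^t·E[r] = 0.068040, running G = 1.448040
t=3: π = [0.2262, 0.2993, 0.2521, 0.2224], E[r] = 0.0868, γ^t·E[r] = 0.063277, running G = 1.511317
t=4: π = [0.2256, 0.2996, 0.2522, 0.2226], E[r] = 0.0890, γ^t·E[r] = 0.058367, running G = 1.569684
t=5: π = [0.2255, 0.2997, 0.2522, 0.2226], E[r] = 0.0890, γ^t·E[r] = 0.052582, running G = 1.622266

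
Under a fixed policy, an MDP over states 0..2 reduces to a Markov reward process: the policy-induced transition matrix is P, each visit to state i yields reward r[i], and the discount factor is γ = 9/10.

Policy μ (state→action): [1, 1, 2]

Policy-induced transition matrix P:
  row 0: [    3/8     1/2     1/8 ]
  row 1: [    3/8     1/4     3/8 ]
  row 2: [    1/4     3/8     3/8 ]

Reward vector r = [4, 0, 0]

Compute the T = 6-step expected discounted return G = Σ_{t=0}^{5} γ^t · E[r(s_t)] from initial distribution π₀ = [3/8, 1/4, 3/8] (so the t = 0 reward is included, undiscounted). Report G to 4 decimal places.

G = 6.4581

t=0: π = [0.3750, 0.2500, 0.3750], E[r] = 1.5000, γ^t·E[r] = 1.500000, running G = 1.500000
t=1: π = [0.3281, 0.3906, 0.2813], E[r] = 1.3125, γ^t·E[r] = 1.181250, running G = 2.681250
t=2: π = [0.3398, 0.3672, 0.2930], E[r] = 1.3594, γ^t·E[r] = 1.101094, running G = 3.782344
t=3: π = [0.3384, 0.3716, 0.2900], E[r] = 1.3535, γ^t·E[r] = 0.986713, running G = 4.769057
t=4: π = [0.3387, 0.3708, 0.2904], E[r] = 1.3550, γ^t·E[r] = 0.889003, running G = 5.658059
t=5: π = [0.3387, 0.3710, 0.2903], E[r] = 1.3548, γ^t·E[r] = 0.799994, running G = 6.458054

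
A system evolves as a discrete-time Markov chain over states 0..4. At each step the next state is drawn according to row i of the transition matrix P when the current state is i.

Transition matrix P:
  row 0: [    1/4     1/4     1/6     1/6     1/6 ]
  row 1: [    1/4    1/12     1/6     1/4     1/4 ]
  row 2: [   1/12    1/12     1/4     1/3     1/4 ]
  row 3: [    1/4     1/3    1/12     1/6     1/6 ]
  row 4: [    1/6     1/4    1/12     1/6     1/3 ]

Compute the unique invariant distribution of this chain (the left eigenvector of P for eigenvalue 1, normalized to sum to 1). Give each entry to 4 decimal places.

Balance equations π_j = Σ_i π_i·P[i][j]:
  π_0 = 1/4·π_0 + 1/4·π_1 + 1/12·π_2 + 1/4·π_3 + 1/6·π_4
  π_1 = 1/4·π_0 + 1/12·π_1 + 1/12·π_2 + 1/3·π_3 + 1/4·π_4
  π_2 = 1/6·π_0 + 1/6·π_1 + 1/4·π_2 + 1/12·π_3 + 1/12·π_4
  π_3 = 1/6·π_0 + 1/4·π_1 + 1/3·π_2 + 1/6·π_3 + 1/6·π_4
  normalize: π_0 + π_1 + π_2 + π_3 + π_4 = 1
Solving the linear system gives exactly π = [3883/18775, 3922/18775, 2658/18775, 3899/18775, 4413/18775].

π = [0.2068, 0.2089, 0.1416, 0.2077, 0.2350]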